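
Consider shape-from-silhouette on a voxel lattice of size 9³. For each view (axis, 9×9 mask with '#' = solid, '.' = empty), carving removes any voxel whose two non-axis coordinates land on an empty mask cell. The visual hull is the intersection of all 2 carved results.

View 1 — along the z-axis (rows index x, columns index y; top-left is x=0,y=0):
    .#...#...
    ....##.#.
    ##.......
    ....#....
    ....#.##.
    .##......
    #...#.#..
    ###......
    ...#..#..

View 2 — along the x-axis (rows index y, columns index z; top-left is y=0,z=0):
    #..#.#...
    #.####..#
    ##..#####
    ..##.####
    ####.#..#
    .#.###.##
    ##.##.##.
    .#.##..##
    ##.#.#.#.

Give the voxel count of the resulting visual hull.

|visual hull| = 117

initial block: 9^3 = 729
after view 1 [z-axis, 21 of 81 cells solid] → remaining = 189
after view 2 [x-axis, 50 of 81 cells solid] → remaining = 117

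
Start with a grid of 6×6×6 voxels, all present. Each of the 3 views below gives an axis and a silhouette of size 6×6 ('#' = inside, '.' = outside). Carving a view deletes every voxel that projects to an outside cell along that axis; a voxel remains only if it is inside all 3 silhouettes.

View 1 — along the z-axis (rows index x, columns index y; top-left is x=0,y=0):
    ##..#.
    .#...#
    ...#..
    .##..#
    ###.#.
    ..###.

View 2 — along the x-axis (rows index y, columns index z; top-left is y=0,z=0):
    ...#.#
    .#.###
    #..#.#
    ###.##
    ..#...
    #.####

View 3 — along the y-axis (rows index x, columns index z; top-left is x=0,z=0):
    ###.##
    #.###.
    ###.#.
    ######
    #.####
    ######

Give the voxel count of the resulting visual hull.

45 voxels

full grid |V| = 216
carve view 1 (along z, XY-mask fill 16/36): 96 voxels remain
carve view 2 (along x, YZ-mask fill 20/36): 52 voxels remain
carve view 3 (along y, XZ-mask fill 30/36): 45 voxels remain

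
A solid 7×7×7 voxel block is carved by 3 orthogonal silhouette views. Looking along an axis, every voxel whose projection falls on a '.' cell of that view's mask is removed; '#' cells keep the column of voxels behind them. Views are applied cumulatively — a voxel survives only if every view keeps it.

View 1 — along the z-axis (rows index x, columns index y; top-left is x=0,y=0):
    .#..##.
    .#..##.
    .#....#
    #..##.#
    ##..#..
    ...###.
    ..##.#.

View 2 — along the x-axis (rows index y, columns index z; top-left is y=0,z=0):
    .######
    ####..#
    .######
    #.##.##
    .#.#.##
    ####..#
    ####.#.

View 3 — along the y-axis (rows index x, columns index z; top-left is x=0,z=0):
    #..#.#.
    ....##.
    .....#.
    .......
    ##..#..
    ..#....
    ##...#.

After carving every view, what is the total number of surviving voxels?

before carving: 343 voxels (7×7×7)
V1 z: intersect with XY mask (21 set) -- 147 left
V2 x: intersect with YZ mask (36 set) -- 103 left
V3 y: intersect with XZ mask (13 set) -- 21 left

21 voxels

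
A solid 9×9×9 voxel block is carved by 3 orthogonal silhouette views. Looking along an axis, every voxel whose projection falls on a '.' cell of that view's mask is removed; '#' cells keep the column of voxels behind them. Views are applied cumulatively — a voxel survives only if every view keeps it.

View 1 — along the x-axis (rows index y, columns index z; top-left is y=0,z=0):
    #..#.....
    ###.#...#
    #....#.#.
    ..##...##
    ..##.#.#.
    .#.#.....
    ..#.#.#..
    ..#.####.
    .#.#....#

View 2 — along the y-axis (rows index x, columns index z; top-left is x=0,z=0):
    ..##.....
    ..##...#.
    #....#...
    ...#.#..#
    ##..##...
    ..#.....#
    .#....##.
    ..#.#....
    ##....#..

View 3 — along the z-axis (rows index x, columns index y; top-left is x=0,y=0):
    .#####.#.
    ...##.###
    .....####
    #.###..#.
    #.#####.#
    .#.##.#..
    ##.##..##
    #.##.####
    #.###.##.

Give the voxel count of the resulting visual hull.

remaining voxels: 53

start: 9×9×9 = 729 voxels
carve view 1 (along x, YZ-mask fill 31/81): 279 voxels remain
carve view 2 (along y, XZ-mask fill 24/81): 86 voxels remain
carve view 3 (along z, XY-mask fill 50/81): 53 voxels remain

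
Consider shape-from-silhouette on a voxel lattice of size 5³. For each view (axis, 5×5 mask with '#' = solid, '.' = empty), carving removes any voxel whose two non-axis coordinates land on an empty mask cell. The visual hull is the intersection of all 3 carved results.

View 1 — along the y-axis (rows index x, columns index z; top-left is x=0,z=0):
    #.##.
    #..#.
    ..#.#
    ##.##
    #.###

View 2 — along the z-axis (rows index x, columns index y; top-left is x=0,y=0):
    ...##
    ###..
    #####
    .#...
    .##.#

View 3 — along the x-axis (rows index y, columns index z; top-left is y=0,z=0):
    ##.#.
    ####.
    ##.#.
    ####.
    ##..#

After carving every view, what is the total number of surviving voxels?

full grid |V| = 125
carve view 1 (along y, XZ-mask fill 15/25): 75 voxels remain
carve view 2 (along z, XY-mask fill 14/25): 38 voxels remain
carve view 3 (along x, YZ-mask fill 17/25): 23 voxels remain

remaining voxels: 23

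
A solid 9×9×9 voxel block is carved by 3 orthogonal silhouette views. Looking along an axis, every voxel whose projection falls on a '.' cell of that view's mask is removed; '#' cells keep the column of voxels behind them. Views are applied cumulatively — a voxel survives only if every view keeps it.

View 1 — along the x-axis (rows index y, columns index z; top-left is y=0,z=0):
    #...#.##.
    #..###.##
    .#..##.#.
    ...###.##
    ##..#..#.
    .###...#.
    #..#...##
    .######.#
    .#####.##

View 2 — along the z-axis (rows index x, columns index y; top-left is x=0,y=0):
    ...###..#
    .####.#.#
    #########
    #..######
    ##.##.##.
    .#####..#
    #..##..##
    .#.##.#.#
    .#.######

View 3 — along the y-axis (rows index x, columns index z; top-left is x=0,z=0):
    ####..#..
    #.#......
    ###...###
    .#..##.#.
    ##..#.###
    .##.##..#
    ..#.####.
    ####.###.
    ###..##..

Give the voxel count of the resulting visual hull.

voxel count = 147

before carving: 729 voxels (9×9×9)
[1] x-view keeps 45 columns → grid now 405
[2] z-view keeps 55 columns → grid now 280
[3] y-view keeps 45 columns → grid now 147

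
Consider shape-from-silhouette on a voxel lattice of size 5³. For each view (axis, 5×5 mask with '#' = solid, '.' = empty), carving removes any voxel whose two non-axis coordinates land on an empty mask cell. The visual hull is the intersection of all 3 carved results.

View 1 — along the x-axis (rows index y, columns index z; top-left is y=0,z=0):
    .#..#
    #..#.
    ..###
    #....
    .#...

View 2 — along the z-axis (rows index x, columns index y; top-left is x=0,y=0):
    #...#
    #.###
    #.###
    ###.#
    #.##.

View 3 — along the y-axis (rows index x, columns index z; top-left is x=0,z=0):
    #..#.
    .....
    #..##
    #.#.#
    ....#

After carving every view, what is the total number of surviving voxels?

before carving: 125 voxels (5×5×5)
  1. axis=0 (YZ plane), |mask|=9  ⇒  voxels=45
  2. axis=2 (XY plane), |mask|=17  ⇒  voxels=31
  3. axis=1 (XZ plane), |mask|=9  ⇒  voxels=10

|visual hull| = 10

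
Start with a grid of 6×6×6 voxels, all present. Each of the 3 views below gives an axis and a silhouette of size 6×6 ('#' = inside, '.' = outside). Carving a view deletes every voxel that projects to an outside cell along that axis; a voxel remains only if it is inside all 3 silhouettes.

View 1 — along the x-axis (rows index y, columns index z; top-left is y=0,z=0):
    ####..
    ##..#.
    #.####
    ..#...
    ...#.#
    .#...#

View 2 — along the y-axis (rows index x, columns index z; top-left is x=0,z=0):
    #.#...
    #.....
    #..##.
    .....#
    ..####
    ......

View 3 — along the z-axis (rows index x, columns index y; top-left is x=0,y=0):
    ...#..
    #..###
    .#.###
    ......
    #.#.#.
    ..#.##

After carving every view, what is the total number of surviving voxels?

|visual hull| = 13

before carving: 216 voxels (6×6×6)
[1] x-view keeps 17 columns → grid now 102
[2] y-view keeps 11 columns → grid now 31
[3] z-view keeps 15 columns → grid now 13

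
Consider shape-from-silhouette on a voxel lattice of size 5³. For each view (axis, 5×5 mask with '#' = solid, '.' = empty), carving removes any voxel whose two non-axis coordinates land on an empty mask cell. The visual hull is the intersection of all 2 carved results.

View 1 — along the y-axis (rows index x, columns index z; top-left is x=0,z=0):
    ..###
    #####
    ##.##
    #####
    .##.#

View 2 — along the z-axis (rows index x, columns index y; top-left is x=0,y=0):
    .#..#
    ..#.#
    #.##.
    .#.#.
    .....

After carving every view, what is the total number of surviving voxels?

before carving: 125 voxels (5×5×5)
V1 y: intersect with XZ mask (20 set) -- 100 left
V2 z: intersect with XY mask (9 set) -- 38 left

voxel count = 38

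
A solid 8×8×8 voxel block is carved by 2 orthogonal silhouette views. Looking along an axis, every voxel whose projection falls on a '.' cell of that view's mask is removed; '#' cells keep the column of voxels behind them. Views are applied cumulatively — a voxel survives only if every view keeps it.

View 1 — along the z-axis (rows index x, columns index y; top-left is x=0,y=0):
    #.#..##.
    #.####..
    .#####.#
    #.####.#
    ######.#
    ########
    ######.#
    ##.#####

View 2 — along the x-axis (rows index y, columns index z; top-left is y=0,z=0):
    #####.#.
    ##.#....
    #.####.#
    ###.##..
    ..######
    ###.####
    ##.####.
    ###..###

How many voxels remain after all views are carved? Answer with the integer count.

|visual hull| = 286

before carving: 512 voxels (8×8×8)
  1. axis=2 (XY plane), |mask|=50  ⇒  voxels=400
  2. axis=0 (YZ plane), |mask|=45  ⇒  voxels=286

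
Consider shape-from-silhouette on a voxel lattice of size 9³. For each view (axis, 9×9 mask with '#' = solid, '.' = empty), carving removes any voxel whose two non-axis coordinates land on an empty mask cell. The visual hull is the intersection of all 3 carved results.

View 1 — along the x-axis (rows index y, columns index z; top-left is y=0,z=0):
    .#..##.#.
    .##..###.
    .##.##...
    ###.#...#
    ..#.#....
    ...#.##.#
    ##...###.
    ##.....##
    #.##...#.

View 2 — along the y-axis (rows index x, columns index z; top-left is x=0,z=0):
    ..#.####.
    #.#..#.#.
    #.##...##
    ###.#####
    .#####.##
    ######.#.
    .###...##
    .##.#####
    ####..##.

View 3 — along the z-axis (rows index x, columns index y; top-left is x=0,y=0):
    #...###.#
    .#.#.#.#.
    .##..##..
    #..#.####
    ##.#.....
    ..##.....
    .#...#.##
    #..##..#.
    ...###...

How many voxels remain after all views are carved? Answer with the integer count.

101 voxels

initial block: 9^3 = 729
  1. axis=0 (YZ plane), |mask|=37  ⇒  voxels=333
  2. axis=1 (XZ plane), |mask|=54  ⇒  voxels=233
  3. axis=2 (XY plane), |mask|=35  ⇒  voxels=101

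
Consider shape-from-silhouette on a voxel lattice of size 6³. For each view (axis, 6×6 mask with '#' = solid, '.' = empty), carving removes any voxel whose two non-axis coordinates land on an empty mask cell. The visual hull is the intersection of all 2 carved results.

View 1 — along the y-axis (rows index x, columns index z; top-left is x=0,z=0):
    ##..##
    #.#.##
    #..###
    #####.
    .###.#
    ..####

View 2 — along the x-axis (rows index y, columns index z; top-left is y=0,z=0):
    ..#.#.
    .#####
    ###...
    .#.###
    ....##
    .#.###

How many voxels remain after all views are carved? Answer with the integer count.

before carving: 216 voxels (6×6×6)
carve view 1 (along y, XZ-mask fill 25/36): 150 voxels remain
carve view 2 (along x, YZ-mask fill 20/36): 85 voxels remain

85 voxels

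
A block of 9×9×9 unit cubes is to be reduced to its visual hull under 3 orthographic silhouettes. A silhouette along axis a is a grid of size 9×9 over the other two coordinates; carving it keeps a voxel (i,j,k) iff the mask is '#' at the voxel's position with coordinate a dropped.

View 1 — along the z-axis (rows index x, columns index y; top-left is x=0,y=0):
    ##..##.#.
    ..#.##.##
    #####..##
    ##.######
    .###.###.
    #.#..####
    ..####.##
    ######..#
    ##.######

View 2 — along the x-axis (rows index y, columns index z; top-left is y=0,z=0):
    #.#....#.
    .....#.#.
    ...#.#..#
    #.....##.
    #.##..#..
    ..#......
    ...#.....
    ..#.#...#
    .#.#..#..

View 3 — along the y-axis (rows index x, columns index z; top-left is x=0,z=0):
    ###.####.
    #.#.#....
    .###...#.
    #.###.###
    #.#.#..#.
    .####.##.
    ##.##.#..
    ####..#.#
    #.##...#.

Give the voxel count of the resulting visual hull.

97 voxels

initial block: 9^3 = 729
step 1: project along z, AND mask (58/81) → |grid| = 522
step 2: project along x, AND mask (23/81) → |grid| = 151
step 3: project along y, AND mask (46/81) → |grid| = 97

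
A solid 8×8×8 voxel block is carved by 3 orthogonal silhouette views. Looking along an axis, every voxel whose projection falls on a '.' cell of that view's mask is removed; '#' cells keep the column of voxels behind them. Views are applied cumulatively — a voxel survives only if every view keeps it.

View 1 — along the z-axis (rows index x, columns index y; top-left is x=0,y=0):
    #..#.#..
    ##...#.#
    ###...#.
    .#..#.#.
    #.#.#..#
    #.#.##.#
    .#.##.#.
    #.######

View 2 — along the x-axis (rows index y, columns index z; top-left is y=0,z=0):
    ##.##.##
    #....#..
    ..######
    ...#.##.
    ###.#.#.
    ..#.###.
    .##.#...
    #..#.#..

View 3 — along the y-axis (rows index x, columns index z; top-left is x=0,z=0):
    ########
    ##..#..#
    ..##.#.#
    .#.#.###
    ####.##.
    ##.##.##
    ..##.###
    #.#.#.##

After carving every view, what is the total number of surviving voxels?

|visual hull| = 91

initial block: 8^3 = 512
carve view 1 (along z, XY-mask fill 34/64): 272 voxels remain
carve view 2 (along x, YZ-mask fill 32/64): 142 voxels remain
carve view 3 (along y, XZ-mask fill 43/64): 91 voxels remain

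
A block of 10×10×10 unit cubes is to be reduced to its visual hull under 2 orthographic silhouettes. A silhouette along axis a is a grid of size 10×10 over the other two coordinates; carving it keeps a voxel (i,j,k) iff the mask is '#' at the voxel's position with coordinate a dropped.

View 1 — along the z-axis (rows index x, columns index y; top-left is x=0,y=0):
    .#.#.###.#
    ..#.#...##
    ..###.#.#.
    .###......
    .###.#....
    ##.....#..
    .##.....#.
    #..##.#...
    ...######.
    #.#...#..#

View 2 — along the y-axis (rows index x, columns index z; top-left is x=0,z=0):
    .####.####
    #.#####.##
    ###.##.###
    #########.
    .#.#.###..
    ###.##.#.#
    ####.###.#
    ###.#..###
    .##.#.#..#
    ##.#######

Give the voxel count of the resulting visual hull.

full grid |V| = 1000
after view 1 [z-axis, 42 of 100 cells solid] → remaining = 420
after view 2 [y-axis, 74 of 100 cells solid] → remaining = 306

306 voxels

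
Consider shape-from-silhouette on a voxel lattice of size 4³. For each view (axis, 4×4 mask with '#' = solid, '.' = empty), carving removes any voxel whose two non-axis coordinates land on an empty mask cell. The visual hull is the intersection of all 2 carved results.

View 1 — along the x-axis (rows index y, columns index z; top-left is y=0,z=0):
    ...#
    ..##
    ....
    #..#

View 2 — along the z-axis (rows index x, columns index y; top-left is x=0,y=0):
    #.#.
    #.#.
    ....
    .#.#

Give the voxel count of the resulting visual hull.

voxel count = 6

start: 4×4×4 = 64 voxels
after view 1 [x-axis, 5 of 16 cells solid] → remaining = 20
after view 2 [z-axis, 6 of 16 cells solid] → remaining = 6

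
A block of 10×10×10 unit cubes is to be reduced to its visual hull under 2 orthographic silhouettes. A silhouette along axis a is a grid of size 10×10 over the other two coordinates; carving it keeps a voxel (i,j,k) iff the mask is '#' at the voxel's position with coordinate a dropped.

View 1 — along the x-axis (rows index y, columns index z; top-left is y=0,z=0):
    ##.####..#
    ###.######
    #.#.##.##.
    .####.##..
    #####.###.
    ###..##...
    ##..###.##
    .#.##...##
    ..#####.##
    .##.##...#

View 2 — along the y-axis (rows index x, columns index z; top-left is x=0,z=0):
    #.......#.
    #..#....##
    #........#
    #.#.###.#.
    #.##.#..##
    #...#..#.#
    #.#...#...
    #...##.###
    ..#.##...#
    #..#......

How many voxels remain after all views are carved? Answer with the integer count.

before carving: 1000 voxels (10×10×10)
step 1: project along x, AND mask (65/100) → |grid| = 650
step 2: project along y, AND mask (39/100) → |grid| = 249

|visual hull| = 249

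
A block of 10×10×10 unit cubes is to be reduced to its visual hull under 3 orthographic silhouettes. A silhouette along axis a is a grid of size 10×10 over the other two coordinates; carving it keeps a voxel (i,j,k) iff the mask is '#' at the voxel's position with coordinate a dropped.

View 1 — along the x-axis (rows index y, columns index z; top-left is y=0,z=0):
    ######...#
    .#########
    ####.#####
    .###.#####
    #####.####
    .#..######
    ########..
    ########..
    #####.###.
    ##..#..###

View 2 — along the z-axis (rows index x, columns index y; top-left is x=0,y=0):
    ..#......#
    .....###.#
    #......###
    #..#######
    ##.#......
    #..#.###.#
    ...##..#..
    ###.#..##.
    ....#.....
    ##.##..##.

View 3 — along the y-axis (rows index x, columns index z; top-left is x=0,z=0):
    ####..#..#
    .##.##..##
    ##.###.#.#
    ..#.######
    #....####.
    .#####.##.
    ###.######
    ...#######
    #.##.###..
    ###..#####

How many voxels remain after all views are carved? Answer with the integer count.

start: 10×10×10 = 1000 voxels
after view 1 [x-axis, 79 of 100 cells solid] → remaining = 790
after view 2 [z-axis, 43 of 100 cells solid] → remaining = 335
after view 3 [y-axis, 68 of 100 cells solid] → remaining = 229

|visual hull| = 229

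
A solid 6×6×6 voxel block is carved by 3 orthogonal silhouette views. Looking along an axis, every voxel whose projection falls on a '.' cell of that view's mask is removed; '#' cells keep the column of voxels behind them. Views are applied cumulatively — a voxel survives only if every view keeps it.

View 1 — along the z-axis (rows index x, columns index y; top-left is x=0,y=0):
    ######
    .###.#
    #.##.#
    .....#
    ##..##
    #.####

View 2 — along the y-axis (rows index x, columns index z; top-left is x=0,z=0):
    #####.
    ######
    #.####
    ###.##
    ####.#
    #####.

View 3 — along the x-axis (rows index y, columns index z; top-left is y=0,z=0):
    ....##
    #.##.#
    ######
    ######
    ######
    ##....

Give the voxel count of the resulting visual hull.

voxel count = 84

start: 6×6×6 = 216 voxels
[1] z-view keeps 24 columns → grid now 144
[2] y-view keeps 31 columns → grid now 124
[3] x-view keeps 26 columns → grid now 84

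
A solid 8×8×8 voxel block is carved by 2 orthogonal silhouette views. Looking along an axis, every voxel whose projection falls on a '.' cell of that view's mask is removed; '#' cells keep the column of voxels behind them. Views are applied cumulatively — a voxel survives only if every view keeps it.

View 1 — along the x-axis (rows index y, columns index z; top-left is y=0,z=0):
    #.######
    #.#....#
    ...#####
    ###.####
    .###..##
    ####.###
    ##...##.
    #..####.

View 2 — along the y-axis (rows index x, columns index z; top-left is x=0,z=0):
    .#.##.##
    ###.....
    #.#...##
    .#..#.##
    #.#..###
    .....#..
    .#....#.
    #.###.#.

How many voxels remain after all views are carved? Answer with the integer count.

full grid |V| = 512
[1] x-view keeps 43 columns → grid now 344
[2] y-view keeps 29 columns → grid now 160

|visual hull| = 160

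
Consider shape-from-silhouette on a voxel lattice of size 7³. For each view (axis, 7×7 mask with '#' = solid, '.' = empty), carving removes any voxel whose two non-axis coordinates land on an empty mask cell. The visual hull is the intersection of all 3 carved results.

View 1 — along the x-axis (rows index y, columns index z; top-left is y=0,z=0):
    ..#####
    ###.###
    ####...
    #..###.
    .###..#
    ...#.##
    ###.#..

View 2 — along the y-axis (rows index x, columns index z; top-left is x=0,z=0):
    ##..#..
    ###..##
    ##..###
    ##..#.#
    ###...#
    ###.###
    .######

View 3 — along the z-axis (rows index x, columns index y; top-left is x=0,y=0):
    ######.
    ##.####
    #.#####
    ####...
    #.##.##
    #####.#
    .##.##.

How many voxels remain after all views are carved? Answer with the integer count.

start: 7×7×7 = 343 voxels
V1 x: intersect with YZ mask (30 set) -- 210 left
V2 y: intersect with XZ mask (33 set) -- 137 left
V3 z: intersect with XY mask (37 set) -- 100 left

voxel count = 100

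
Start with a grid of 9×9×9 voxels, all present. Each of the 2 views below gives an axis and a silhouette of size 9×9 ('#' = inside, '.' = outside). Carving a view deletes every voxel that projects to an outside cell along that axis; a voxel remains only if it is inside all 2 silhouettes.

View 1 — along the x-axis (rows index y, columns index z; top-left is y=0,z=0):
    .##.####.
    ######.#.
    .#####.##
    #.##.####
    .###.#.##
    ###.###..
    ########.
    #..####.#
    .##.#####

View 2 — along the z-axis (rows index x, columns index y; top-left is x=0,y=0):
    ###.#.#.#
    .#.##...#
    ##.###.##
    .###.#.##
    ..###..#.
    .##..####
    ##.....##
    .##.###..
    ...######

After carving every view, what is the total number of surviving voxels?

before carving: 729 voxels (9×9×9)
after view 1 [x-axis, 60 of 81 cells solid] → remaining = 540
after view 2 [z-axis, 48 of 81 cells solid] → remaining = 320

voxel count = 320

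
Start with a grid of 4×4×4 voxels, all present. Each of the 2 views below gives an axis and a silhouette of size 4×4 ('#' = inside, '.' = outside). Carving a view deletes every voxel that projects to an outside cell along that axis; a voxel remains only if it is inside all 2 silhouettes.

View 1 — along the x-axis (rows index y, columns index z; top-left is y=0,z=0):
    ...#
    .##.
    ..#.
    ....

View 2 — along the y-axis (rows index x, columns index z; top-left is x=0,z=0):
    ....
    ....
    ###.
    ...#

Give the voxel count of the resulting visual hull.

before carving: 64 voxels (4×4×4)
  1. axis=0 (YZ plane), |mask|=4  ⇒  voxels=16
  2. axis=1 (XZ plane), |mask|=4  ⇒  voxels=4

voxel count = 4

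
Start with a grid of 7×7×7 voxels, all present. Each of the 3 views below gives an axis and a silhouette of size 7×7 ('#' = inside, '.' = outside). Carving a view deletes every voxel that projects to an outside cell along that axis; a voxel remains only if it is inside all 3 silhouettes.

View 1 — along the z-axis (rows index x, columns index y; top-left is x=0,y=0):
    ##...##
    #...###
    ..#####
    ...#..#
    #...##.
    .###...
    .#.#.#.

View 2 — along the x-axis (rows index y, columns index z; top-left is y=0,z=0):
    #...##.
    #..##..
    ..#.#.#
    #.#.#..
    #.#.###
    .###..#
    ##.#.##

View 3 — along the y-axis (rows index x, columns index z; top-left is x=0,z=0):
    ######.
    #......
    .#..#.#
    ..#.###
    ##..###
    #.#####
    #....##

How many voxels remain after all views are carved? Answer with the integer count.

50 voxels

start: 7×7×7 = 343 voxels
step 1: project along z, AND mask (24/49) → |grid| = 168
step 2: project along x, AND mask (26/49) → |grid| = 91
step 3: project along y, AND mask (28/49) → |grid| = 50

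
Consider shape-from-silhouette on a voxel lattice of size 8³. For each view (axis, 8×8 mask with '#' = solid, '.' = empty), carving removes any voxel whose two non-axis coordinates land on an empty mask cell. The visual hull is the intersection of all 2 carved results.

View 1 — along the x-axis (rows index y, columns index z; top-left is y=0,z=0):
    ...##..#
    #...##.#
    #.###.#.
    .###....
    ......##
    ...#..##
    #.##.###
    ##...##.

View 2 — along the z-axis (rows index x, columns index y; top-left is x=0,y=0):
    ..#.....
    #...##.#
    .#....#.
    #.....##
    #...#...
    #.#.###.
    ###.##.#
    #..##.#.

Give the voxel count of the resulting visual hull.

voxel count = 99

before carving: 512 voxels (8×8×8)
  1. axis=0 (YZ plane), |mask|=30  ⇒  voxels=240
  2. axis=2 (XY plane), |mask|=27  ⇒  voxels=99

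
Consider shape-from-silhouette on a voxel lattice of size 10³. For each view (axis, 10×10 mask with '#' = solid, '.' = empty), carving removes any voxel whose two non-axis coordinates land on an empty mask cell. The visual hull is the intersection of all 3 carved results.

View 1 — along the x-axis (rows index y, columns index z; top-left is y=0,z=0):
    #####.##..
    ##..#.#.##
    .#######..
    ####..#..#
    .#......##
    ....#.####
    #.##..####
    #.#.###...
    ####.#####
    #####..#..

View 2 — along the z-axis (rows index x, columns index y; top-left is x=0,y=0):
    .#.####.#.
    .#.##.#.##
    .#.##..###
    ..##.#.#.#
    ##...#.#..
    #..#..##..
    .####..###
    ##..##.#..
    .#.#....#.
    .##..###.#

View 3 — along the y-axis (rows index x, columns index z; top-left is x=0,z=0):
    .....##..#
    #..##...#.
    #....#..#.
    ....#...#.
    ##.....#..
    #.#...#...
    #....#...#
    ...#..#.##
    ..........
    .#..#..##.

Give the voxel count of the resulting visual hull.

full grid |V| = 1000
  1. axis=0 (YZ plane), |mask|=61  ⇒  voxels=610
  2. axis=2 (XY plane), |mask|=52  ⇒  voxels=310
  3. axis=1 (XZ plane), |mask|=29  ⇒  voxels=99

|visual hull| = 99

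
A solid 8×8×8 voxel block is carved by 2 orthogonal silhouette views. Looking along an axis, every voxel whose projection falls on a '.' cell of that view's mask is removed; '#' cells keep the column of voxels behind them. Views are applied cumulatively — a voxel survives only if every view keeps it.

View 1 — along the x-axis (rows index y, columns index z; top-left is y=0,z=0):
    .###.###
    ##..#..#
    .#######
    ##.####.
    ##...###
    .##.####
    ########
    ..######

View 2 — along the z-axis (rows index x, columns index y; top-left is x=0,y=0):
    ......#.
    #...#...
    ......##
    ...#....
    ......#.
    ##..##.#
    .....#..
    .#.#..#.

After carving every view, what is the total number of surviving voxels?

|visual hull| = 98

initial block: 8^3 = 512
  1. axis=0 (YZ plane), |mask|=48  ⇒  voxels=384
  2. axis=2 (XY plane), |mask|=16  ⇒  voxels=98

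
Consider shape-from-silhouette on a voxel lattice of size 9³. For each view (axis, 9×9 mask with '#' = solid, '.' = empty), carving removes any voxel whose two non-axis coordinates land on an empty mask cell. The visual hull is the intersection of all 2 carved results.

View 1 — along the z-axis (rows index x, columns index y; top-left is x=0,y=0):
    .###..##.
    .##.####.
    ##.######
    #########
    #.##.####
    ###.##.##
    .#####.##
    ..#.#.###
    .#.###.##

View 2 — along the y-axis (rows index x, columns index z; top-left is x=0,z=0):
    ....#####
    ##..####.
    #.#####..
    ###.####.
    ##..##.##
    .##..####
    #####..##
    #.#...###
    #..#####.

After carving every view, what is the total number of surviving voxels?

start: 9×9×9 = 729 voxels
step 1: project along z, AND mask (60/81) → |grid| = 540
step 2: project along y, AND mask (54/81) → |grid| = 366

366 voxels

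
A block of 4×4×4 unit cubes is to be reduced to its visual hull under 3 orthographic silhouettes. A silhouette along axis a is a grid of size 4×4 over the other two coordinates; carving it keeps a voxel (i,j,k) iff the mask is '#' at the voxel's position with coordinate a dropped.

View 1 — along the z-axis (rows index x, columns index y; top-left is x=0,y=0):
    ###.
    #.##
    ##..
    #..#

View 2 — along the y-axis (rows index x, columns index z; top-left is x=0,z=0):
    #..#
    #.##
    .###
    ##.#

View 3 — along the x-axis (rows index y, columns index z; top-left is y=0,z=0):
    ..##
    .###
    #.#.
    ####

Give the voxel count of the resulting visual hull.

remaining voxels: 19

start: 4×4×4 = 64 voxels
after view 1 [z-axis, 10 of 16 cells solid] → remaining = 40
after view 2 [y-axis, 11 of 16 cells solid] → remaining = 27
after view 3 [x-axis, 11 of 16 cells solid] → remaining = 19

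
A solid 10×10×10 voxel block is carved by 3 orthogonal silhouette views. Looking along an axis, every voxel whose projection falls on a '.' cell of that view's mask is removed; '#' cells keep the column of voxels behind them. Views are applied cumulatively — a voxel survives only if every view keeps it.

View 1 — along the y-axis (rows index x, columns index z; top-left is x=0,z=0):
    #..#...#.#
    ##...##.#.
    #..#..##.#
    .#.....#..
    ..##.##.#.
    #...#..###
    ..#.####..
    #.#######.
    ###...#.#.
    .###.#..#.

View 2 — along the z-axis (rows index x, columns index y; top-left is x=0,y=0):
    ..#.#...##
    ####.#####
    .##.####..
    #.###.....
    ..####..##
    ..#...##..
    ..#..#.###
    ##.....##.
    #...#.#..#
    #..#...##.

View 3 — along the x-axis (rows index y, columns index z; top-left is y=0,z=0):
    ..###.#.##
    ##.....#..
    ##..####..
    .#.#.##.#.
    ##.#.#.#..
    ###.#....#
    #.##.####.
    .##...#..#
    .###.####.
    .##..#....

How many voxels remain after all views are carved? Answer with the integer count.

voxel count = 131

start: 10×10×10 = 1000 voxels
  1. axis=1 (XZ plane), |mask|=49  ⇒  voxels=490
  2. axis=2 (XY plane), |mask|=49  ⇒  voxels=241
  3. axis=0 (YZ plane), |mask|=51  ⇒  voxels=131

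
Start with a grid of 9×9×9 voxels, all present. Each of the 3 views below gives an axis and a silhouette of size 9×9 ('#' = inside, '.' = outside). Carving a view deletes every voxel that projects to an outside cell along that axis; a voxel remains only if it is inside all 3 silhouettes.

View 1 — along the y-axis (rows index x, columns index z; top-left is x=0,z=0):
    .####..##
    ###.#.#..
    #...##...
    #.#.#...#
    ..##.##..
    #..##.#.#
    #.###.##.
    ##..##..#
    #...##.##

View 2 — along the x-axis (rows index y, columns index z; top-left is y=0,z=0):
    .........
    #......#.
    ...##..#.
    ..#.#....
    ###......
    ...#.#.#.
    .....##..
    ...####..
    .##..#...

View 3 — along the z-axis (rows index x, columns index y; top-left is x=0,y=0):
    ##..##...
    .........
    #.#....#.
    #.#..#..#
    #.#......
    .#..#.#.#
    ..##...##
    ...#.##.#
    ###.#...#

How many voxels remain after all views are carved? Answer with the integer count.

start: 9×9×9 = 729 voxels
after view 1 [y-axis, 43 of 81 cells solid] → remaining = 387
after view 2 [x-axis, 22 of 81 cells solid] → remaining = 104
after view 3 [z-axis, 30 of 81 cells solid] → remaining = 34

remaining voxels: 34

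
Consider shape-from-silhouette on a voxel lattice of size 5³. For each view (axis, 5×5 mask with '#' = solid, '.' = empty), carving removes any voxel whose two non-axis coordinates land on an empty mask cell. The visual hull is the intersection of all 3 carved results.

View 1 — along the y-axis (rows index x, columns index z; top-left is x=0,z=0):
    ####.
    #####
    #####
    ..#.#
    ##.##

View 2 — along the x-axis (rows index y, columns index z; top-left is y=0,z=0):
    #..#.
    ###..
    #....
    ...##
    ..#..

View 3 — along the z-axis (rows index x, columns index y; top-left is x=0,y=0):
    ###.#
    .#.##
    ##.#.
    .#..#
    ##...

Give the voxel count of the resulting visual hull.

26 voxels

initial block: 5^3 = 125
V1 y: intersect with XZ mask (20 set) -- 100 left
V2 x: intersect with YZ mask (9 set) -- 36 left
V3 z: intersect with XY mask (14 set) -- 26 left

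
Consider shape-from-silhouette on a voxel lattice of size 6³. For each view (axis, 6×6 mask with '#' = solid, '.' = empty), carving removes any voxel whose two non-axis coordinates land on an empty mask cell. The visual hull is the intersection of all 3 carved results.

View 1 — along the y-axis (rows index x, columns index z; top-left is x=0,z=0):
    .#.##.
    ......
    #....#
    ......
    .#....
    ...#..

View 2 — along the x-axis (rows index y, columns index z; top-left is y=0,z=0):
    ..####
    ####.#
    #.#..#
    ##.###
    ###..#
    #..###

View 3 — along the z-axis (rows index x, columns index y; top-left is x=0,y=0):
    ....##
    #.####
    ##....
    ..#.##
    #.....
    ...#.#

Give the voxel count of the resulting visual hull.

full grid |V| = 216
step 1: project along y, AND mask (7/36) → |grid| = 42
step 2: project along x, AND mask (25/36) → |grid| = 28
step 3: project along z, AND mask (15/36) → |grid| = 8

voxel count = 8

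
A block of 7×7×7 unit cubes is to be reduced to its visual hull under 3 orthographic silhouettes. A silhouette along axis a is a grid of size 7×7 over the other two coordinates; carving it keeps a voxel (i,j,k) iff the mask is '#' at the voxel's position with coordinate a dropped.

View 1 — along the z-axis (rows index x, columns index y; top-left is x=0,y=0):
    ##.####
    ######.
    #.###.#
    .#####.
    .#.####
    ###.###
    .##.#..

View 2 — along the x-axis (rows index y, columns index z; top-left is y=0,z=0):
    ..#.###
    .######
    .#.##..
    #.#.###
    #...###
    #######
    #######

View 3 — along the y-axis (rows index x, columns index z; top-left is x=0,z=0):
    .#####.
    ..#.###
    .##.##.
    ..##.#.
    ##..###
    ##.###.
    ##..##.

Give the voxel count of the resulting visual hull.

before carving: 343 voxels (7×7×7)
carve view 1 (along z, XY-mask fill 36/49): 252 voxels remain
carve view 2 (along x, YZ-mask fill 36/49): 183 voxels remain
carve view 3 (along y, XZ-mask fill 30/49): 119 voxels remain

119 voxels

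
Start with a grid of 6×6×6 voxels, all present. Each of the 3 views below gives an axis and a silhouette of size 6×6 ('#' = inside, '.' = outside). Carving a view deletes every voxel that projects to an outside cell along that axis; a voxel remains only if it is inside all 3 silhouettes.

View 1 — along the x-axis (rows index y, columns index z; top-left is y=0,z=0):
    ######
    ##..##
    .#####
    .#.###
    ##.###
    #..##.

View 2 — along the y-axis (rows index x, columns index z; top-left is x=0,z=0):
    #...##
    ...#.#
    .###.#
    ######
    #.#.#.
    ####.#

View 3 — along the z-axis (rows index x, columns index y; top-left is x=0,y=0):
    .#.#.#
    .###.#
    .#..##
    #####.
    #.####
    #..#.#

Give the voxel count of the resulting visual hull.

full grid |V| = 216
[1] x-view keeps 27 columns → grid now 162
[2] y-view keeps 23 columns → grid now 102
[3] z-view keeps 23 columns → grid now 63

63 voxels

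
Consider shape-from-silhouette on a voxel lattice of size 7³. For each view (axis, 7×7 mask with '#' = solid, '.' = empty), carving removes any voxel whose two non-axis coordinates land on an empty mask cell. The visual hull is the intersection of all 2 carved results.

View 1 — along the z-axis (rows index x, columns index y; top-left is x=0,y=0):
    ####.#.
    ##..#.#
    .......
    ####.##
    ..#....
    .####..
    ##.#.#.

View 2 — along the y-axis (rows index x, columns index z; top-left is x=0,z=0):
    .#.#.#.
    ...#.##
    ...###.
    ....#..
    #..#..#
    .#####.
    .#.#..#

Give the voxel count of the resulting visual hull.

68 voxels

full grid |V| = 343
  1. axis=2 (XY plane), |mask|=24  ⇒  voxels=168
  2. axis=1 (XZ plane), |mask|=21  ⇒  voxels=68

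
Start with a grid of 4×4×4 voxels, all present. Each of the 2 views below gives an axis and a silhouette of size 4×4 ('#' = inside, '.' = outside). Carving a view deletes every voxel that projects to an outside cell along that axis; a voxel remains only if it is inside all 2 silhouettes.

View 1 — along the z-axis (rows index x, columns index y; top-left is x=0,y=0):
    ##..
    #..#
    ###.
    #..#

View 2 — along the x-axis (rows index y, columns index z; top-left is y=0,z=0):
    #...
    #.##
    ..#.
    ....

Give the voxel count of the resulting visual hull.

voxel count = 11

full grid |V| = 64
step 1: project along z, AND mask (9/16) → |grid| = 36
step 2: project along x, AND mask (5/16) → |grid| = 11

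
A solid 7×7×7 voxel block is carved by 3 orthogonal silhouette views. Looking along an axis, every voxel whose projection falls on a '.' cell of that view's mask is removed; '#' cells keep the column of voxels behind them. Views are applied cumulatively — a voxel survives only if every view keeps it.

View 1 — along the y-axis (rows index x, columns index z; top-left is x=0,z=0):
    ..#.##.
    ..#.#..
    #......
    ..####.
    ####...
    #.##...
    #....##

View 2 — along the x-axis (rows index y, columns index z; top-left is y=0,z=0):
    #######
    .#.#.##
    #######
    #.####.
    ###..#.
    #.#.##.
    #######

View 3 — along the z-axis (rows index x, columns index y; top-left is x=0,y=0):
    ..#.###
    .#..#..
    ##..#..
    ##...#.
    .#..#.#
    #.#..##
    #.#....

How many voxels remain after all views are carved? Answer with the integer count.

remaining voxels: 49

initial block: 7^3 = 343
carve view 1 (along y, XZ-mask fill 20/49): 140 voxels remain
carve view 2 (along x, YZ-mask fill 38/49): 114 voxels remain
carve view 3 (along z, XY-mask fill 21/49): 49 voxels remain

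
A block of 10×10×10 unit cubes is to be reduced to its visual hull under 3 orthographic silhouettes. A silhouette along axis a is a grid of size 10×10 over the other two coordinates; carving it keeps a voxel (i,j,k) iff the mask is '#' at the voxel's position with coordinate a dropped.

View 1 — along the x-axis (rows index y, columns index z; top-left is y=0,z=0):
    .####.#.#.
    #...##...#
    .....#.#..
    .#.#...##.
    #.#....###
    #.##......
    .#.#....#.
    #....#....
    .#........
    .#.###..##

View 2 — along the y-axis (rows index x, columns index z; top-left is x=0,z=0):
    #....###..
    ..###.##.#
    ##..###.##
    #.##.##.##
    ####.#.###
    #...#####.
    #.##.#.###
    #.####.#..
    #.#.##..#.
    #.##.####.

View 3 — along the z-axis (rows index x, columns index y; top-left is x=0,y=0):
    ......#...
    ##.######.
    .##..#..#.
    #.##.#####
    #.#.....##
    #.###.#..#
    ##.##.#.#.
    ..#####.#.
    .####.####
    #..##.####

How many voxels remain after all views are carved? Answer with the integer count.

before carving: 1000 voxels (10×10×10)
after view 1 [x-axis, 36 of 100 cells solid] → remaining = 360
after view 2 [y-axis, 63 of 100 cells solid] → remaining = 225
after view 3 [z-axis, 58 of 100 cells solid] → remaining = 124

voxel count = 124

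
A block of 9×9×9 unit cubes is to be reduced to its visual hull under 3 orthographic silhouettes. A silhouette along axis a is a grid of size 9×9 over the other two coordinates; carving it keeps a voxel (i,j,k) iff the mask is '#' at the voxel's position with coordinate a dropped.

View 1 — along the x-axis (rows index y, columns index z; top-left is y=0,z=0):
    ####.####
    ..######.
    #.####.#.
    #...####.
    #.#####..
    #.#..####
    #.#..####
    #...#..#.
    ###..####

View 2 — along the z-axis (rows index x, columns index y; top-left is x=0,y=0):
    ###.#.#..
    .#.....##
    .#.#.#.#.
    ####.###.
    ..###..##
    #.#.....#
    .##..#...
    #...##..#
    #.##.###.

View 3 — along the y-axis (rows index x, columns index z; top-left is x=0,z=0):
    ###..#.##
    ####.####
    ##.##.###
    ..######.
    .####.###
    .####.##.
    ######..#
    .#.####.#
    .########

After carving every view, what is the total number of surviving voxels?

168 voxels

full grid |V| = 729
  1. axis=0 (YZ plane), |mask|=53  ⇒  voxels=477
  2. axis=2 (XY plane), |mask|=40  ⇒  voxels=235
  3. axis=1 (XZ plane), |mask|=61  ⇒  voxels=168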